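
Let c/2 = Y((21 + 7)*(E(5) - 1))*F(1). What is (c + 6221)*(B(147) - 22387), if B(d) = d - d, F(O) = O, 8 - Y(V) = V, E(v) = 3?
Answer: -137120375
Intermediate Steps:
Y(V) = 8 - V
B(d) = 0
c = -96 (c = 2*((8 - (21 + 7)*(3 - 1))*1) = 2*((8 - 28*2)*1) = 2*((8 - 1*56)*1) = 2*((8 - 56)*1) = 2*(-48*1) = 2*(-48) = -96)
(c + 6221)*(B(147) - 22387) = (-96 + 6221)*(0 - 22387) = 6125*(-22387) = -137120375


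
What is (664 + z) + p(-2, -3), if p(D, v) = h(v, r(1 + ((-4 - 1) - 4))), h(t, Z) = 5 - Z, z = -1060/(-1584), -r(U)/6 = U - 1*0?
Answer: 246181/396 ≈ 621.67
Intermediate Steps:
r(U) = -6*U (r(U) = -6*(U - 1*0) = -6*(U + 0) = -6*U)
z = 265/396 (z = -1060*(-1/1584) = 265/396 ≈ 0.66919)
p(D, v) = -43 (p(D, v) = 5 - (-6)*(1 + ((-4 - 1) - 4)) = 5 - (-6)*(1 + (-5 - 4)) = 5 - (-6)*(1 - 9) = 5 - (-6)*(-8) = 5 - 1*48 = 5 - 48 = -43)
(664 + z) + p(-2, -3) = (664 + 265/396) - 43 = 263209/396 - 43 = 246181/396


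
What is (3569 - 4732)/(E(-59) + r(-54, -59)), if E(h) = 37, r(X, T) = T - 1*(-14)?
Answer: 1163/8 ≈ 145.38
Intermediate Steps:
r(X, T) = 14 + T (r(X, T) = T + 14 = 14 + T)
(3569 - 4732)/(E(-59) + r(-54, -59)) = (3569 - 4732)/(37 + (14 - 59)) = -1163/(37 - 45) = -1163/(-8) = -1163*(-⅛) = 1163/8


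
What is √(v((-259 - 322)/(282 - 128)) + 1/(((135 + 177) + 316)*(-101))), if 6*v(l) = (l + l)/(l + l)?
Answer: √1508523981/95142 ≈ 0.40823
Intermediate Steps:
v(l) = ⅙ (v(l) = ((l + l)/(l + l))/6 = ((2*l)/((2*l)))/6 = ((2*l)*(1/(2*l)))/6 = (⅙)*1 = ⅙)
√(v((-259 - 322)/(282 - 128)) + 1/(((135 + 177) + 316)*(-101))) = √(⅙ + 1/(((135 + 177) + 316)*(-101))) = √(⅙ + 1/((312 + 316)*(-101))) = √(⅙ + 1/(628*(-101))) = √(⅙ + 1/(-63428)) = √(⅙ - 1/63428) = √(31711/190284) = √1508523981/95142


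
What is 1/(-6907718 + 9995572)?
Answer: 1/3087854 ≈ 3.2385e-7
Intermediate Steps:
1/(-6907718 + 9995572) = 1/3087854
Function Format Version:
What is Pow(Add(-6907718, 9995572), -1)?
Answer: Rational(1, 3087854) ≈ 3.2385e-7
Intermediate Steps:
Pow(Add(-6907718, 9995572), -1) = Pow(3087854, -1) = Rational(1, 3087854)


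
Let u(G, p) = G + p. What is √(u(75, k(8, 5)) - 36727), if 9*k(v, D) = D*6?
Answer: I*√329838/3 ≈ 191.44*I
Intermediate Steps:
k(v, D) = 2*D/3 (k(v, D) = (D*6)/9 = (6*D)/9 = 2*D/3)
√(u(75, k(8, 5)) - 36727) = √((75 + (⅔)*5) - 36727) = √((75 + 10/3) - 36727) = √(235/3 - 36727) = √(-109946/3) = I*√329838/3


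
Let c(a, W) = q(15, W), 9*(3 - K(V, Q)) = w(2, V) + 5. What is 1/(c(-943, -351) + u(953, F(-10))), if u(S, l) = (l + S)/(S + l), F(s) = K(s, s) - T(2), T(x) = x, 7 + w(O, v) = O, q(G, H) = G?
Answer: 1/16 ≈ 0.062500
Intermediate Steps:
w(O, v) = -7 + O
K(V, Q) = 3 (K(V, Q) = 3 - ((-7 + 2) + 5)/9 = 3 - (-5 + 5)/9 = 3 - ⅑*0 = 3 + 0 = 3)
c(a, W) = 15
F(s) = 1 (F(s) = 3 - 1*2 = 3 - 2 = 1)
u(S, l) = 1 (u(S, l) = (S + l)/(S + l) = 1)
1/(c(-943, -351) + u(953, F(-10))) = 1/(15 + 1) = 1/16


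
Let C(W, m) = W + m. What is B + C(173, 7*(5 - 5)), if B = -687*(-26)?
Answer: 18035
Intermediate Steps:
B = 17862
B + C(173, 7*(5 - 5)) = 17862 + (173 + 7*(5 - 5)) = 17862 + (173 + 7*0) = 17862 + (173 + 0) = 17862 + 173 = 18035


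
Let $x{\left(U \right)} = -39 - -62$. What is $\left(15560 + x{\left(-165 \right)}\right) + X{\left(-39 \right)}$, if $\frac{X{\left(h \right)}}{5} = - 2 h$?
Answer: $15973$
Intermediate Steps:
$x{\left(U \right)} = 23$ ($x{\left(U \right)} = -39 + 62 = 23$)
$X{\left(h \right)} = - 10 h$ ($X{\left(h \right)} = 5 \left(- 2 h\right) = - 10 h$)
$\left(15560 + x{\left(-165 \right)}\right) + X{\left(-39 \right)} = \left(15560 + 23\right) - -390 = 15583 + 390 = 15973$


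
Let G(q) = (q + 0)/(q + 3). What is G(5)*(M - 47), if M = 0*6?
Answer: -235/8 ≈ -29.375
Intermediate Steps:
G(q) = q/(3 + q)
M = 0
G(5)*(M - 47) = (5/(3 + 5))*(0 - 47) = (5/8)*(-47) = -235/8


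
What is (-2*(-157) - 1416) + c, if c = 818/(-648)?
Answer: -357457/324 ≈ -1103.3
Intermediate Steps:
c = -409/324 (c = 818*(-1/648) = -409/324 ≈ -1.2623)
(-2*(-157) - 1416) + c = (-2*(-157) - 1416) - 409/324 = (314 - 1416) - 409/324 = -1102 - 409/324 = -357457/324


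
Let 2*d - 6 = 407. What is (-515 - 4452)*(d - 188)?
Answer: -183779/2 ≈ -91890.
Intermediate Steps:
d = 413/2 (d = 3 + (½)*407 = 3 + 407/2 = 413/2 ≈ 206.50)
(-515 - 4452)*(d - 188) = (-515 - 4452)*(413/2 - 188) = -4967*37/2 = -183779/2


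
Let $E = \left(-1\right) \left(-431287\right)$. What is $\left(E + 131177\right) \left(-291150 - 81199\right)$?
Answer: $-209432907936$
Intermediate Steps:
$E = 431287$
$\left(E + 131177\right) \left(-291150 - 81199\right) = \left(431287 + 131177\right) \left(-291150 - 81199\right) = 562464 \left(-372349\right) = -209432907936$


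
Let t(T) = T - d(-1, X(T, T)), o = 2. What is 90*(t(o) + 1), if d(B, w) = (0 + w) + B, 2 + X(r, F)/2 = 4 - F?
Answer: 360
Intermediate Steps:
X(r, F) = 4 - 2*F (X(r, F) = -4 + 2*(4 - F) = -4 + (8 - 2*F) = 4 - 2*F)
d(B, w) = B + w (d(B, w) = w + B = B + w)
t(T) = -3 + 3*T (t(T) = T - (-1 + (4 - 2*T)) = T - (3 - 2*T) = T + (-3 + 2*T) = -3 + 3*T)
90*(t(o) + 1) = 90*((-3 + 3*2) + 1) = 90*((-3 + 6) + 1) = 90*(3 + 1) = 90*4 = 360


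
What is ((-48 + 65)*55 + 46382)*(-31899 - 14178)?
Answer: -2180225409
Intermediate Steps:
((-48 + 65)*55 + 46382)*(-31899 - 14178) = (17*55 + 46382)*(-46077) = (935 + 46382)*(-46077) = 47317*(-46077) = -2180225409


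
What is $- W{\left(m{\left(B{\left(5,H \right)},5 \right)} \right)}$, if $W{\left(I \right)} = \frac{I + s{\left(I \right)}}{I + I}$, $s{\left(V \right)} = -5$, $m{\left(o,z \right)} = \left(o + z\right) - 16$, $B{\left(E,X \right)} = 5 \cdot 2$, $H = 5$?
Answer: $-3$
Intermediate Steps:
$B{\left(E,X \right)} = 10$
$m{\left(o,z \right)} = -16 + o + z$
$W{\left(I \right)} = \frac{-5 + I}{2 I}$ ($W{\left(I \right)} = \frac{I - 5}{I + I} = \frac{-5 + I}{2 I}$)
$- W{\left(m{\left(B{\left(5,H \right)},5 \right)} \right)} = - \frac{-5 + \left(-16 + 10 + 5\right)}{2 \left(-16 + 10 + 5\right)} = - \frac{-5 - 1}{2 \left(-1\right)} = - \frac{\left(-1\right) \left(-6\right)}{2} = \left(-1\right) 3 = -3$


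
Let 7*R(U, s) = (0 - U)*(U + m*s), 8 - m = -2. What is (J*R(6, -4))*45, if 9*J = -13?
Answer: -13260/7 ≈ -1894.3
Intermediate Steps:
J = -13/9 (J = (1/9)*(-13) = -13/9 ≈ -1.4444)
m = 10 (m = 8 - 1*(-2) = 8 + 2 = 10)
R(U, s) = -U*(U + 10*s)/7 (R(U, s) = ((0 - U)*(U + 10*s))/7 = ((-U)*(U + 10*s))/7 = (-U*(U + 10*s))/7 = -U*(U + 10*s)/7)
(J*R(6, -4))*45 = -(-13)*6*(6 + 10*(-4))/63*45 = -(-13)*6*(6 - 40)/63*45 = -(-13)*6*(-34)/63*45 = -13/9*204/7*45 = -884/21*45 = -13260/7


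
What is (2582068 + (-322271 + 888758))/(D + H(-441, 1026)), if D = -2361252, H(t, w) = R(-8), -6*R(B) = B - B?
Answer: -3148555/2361252 ≈ -1.3334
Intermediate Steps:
R(B) = 0 (R(B) = -(B - B)/6 = -1/6*0 = 0)
H(t, w) = 0
(2582068 + (-322271 + 888758))/(D + H(-441, 1026)) = (2582068 + (-322271 + 888758))/(-2361252 + 0) = (2582068 + 566487)/(-2361252) = 3148555*(-1/2361252) = -3148555/2361252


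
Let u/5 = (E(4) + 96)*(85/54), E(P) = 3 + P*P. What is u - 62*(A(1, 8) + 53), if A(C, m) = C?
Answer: -131917/54 ≈ -2442.9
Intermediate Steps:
E(P) = 3 + P²
u = 48875/54 (u = 5*(((3 + 4²) + 96)*(85/54)) = 5*(((3 + 16) + 96)*(85*(1/54))) = 5*((19 + 96)*(85/54)) = 5*(115*(85/54)) = 5*(9775/54) = 48875/54 ≈ 905.09)
u - 62*(A(1, 8) + 53) = 48875/54 - 62*(1 + 53) = 48875/54 - 62*54 = 48875/54 - 1*3348 = 48875/54 - 3348 = -131917/54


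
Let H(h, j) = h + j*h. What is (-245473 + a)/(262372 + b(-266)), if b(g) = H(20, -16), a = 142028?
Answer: -6085/15416 ≈ -0.39472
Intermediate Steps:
H(h, j) = h + h*j
b(g) = -300 (b(g) = 20*(1 - 16) = 20*(-15) = -300)
(-245473 + a)/(262372 + b(-266)) = (-245473 + 142028)/(262372 - 300) = -103445/262072 = -103445*1/262072 = -6085/15416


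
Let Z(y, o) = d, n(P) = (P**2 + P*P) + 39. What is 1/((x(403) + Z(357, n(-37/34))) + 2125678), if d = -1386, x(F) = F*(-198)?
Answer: 1/2044498 ≈ 4.8912e-7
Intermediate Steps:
x(F) = -198*F
n(P) = 39 + 2*P**2 (n(P) = (P**2 + P**2) + 39 = 2*P**2 + 39 = 39 + 2*P**2)
Z(y, o) = -1386
1/((x(403) + Z(357, n(-37/34))) + 2125678) = 1/((-198*403 - 1386) + 2125678) = 1/((-79794 - 1386) + 2125678) = 1/(-81180 + 2125678) = 1/2044498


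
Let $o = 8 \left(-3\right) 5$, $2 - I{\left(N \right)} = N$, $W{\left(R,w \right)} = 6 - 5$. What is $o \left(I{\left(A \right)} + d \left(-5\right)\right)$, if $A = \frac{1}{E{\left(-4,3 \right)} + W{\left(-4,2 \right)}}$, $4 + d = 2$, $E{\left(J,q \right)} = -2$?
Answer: $-1560$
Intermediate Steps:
$W{\left(R,w \right)} = 1$
$d = -2$ ($d = -4 + 2 = -2$)
$A = -1$ ($A = \frac{1}{-2 + 1} = \frac{1}{-1} = -1$)
$I{\left(N \right)} = 2 - N$
$o = -120$ ($o = \left(-24\right) 5 = -120$)
$o \left(I{\left(A \right)} + d \left(-5\right)\right) = - 120 \left(\left(2 - -1\right) - -10\right) = - 120 \left(\left(2 + 1\right) + 10\right) = - 120 \left(3 + 10\right) = \left(-120\right) 13 = -1560$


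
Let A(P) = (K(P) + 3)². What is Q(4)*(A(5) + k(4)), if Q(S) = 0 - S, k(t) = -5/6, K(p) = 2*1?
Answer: -290/3 ≈ -96.667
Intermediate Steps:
K(p) = 2
k(t) = -⅚ (k(t) = -5*⅙ = -⅚)
A(P) = 25 (A(P) = (2 + 3)² = 5² = 25)
Q(S) = -S
Q(4)*(A(5) + k(4)) = (-1*4)*(25 - ⅚) = -4*145/6 = -290/3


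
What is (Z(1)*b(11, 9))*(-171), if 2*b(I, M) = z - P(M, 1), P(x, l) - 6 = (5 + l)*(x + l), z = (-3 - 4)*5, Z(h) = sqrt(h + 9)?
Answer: 17271*sqrt(10)/2 ≈ 27308.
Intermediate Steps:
Z(h) = sqrt(9 + h)
z = -35 (z = -7*5 = -35)
P(x, l) = 6 + (5 + l)*(l + x) (P(x, l) = 6 + (5 + l)*(x + l) = 6 + (5 + l)*(l + x))
b(I, M) = -47/2 - 3*M (b(I, M) = (-35 - (6 + 1**2 + 5*1 + 5*M + 1*M))/2 = (-35 - (6 + 1 + 5 + 5*M + M))/2 = (-35 - (12 + 6*M))/2 = (-35 + (-12 - 6*M))/2 = (-47 - 6*M)/2 = -47/2 - 3*M)
(Z(1)*b(11, 9))*(-171) = (sqrt(9 + 1)*(-47/2 - 3*9))*(-171) = (sqrt(10)*(-47/2 - 27))*(-171) = (sqrt(10)*(-101/2))*(-171) = -101*sqrt(10)/2*(-171) = 17271*sqrt(10)/2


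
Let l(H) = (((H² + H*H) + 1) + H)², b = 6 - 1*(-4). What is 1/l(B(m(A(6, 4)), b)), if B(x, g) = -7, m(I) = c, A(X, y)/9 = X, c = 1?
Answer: 1/8464 ≈ 0.00011815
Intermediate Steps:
A(X, y) = 9*X
m(I) = 1
b = 10 (b = 6 + 4 = 10)
l(H) = (1 + H + 2*H²)² (l(H) = (((H² + H²) + 1) + H)² = ((2*H² + 1) + H)² = ((1 + 2*H²) + H)² = (1 + H + 2*H²)²)
1/l(B(m(A(6, 4)), b)) = 1/((1 - 7 + 2*(-7)²)²) = 1/((1 - 7 + 2*49)²) = 1/((1 - 7 + 98)²) = 1/(92²) = 1/8464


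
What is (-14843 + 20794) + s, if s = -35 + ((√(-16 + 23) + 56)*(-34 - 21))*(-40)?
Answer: 129116 + 2200*√7 ≈ 1.3494e+5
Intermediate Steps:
s = 123165 + 2200*√7 (s = -35 + ((√7 + 56)*(-55))*(-40) = -35 + ((56 + √7)*(-55))*(-40) = -35 + (-3080 - 55*√7)*(-40) = -35 + (123200 + 2200*√7) = 123165 + 2200*√7 ≈ 1.2899e+5)
(-14843 + 20794) + s = (-14843 + 20794) + (123165 + 2200*√7) = 5951 + (123165 + 2200*√7) = 129116 + 2200*√7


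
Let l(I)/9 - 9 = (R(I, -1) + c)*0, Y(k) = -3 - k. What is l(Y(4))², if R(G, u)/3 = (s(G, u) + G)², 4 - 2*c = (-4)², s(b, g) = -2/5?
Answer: 6561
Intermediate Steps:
s(b, g) = -⅖ (s(b, g) = -2*⅕ = -⅖)
c = -6 (c = 2 - ½*(-4)² = 2 - ½*16 = 2 - 8 = -6)
R(G, u) = 3*(-⅖ + G)²
l(I) = 81 (l(I) = 81 + 9*((3*(-2 + 5*I)²/25 - 6)*0) = 81 + 9*((-6 + 3*(-2 + 5*I)²/25)*0) = 81 + 9*0 = 81 + 0 = 81)
l(Y(4))² = 81² = 6561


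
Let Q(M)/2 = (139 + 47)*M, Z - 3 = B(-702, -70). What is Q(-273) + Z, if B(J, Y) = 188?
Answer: -101365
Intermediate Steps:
Z = 191 (Z = 3 + 188 = 191)
Q(M) = 372*M (Q(M) = 2*((139 + 47)*M) = 2*(186*M) = 372*M)
Q(-273) + Z = 372*(-273) + 191 = -101556 + 191 = -101365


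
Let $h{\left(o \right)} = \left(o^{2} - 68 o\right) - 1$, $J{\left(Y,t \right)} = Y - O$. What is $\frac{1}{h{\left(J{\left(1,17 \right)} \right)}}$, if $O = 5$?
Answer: $\frac{1}{287} \approx 0.0034843$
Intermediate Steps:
$J{\left(Y,t \right)} = -5 + Y$ ($J{\left(Y,t \right)} = Y - 5 = -5 + Y$)
$h{\left(o \right)} = -1 + o^{2} - 68 o$
$\frac{1}{h{\left(J{\left(1,17 \right)} \right)}} = \frac{1}{-1 + \left(-5 + 1\right)^{2} - 68 \left(-5 + 1\right)} = \frac{1}{-1 + \left(-4\right)^{2} - -272} = \frac{1}{-1 + 16 + 272} = \frac{1}{287}$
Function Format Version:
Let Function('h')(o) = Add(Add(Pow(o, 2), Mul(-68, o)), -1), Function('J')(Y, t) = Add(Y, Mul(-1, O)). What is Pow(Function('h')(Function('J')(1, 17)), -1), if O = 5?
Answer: Rational(1, 287) ≈ 0.0034843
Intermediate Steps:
Function('J')(Y, t) = Add(-5, Y) (Function('J')(Y, t) = Add(Y, Mul(-1, 5)) = Add(Y, -5) = Add(-5, Y))
Function('h')(o) = Add(-1, Pow(o, 2), Mul(-68, o))
Pow(Function('h')(Function('J')(1, 17)), -1) = Pow(Add(-1, Pow(Add(-5, 1), 2), Mul(-68, Add(-5, 1))), -1) = Pow(Add(-1, Pow(-4, 2), Mul(-68, -4)), -1) = Pow(Add(-1, 16, 272), -1) = Pow(287, -1) = Rational(1, 287)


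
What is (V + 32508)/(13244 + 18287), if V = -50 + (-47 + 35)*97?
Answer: 31294/31531 ≈ 0.99248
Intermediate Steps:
V = -1214 (V = -50 - 12*97 = -50 - 1164 = -1214)
(V + 32508)/(13244 + 18287) = (-1214 + 32508)/(13244 + 18287) = 31294/31531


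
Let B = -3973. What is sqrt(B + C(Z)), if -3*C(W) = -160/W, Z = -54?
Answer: I*sqrt(321893)/9 ≈ 63.04*I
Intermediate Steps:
C(W) = 160/(3*W) (C(W) = -(-160)/(3*W) = 160/(3*W))
sqrt(B + C(Z)) = sqrt(-3973 + (160/3)/(-54)) = sqrt(-3973 + (160/3)*(-1/54)) = sqrt(-3973 - 80/81) = sqrt(-321893/81) = I*sqrt(321893)/9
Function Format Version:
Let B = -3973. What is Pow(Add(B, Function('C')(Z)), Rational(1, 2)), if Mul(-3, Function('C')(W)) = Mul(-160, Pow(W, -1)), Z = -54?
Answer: Mul(Rational(1, 9), I, Pow(321893, Rational(1, 2))) ≈ Mul(63.040, I)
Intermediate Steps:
Function('C')(W) = Mul(Rational(160, 3), Pow(W, -1)) (Function('C')(W) = Mul(Rational(-1, 3), Mul(-160, Pow(W, -1))) = Mul(Rational(160, 3), Pow(W, -1)))
Pow(Add(B, Function('C')(Z)), Rational(1, 2)) = Pow(Add(-3973, Mul(Rational(160, 3), Pow(-54, -1))), Rational(1, 2)) = Pow(Add(-3973, Mul(Rational(160, 3), Rational(-1, 54))), Rational(1, 2)) = Pow(Add(-3973, Rational(-80, 81)), Rational(1, 2)) = Pow(Rational(-321893, 81), Rational(1, 2)) = Mul(Rational(1, 9), I, Pow(321893, Rational(1, 2)))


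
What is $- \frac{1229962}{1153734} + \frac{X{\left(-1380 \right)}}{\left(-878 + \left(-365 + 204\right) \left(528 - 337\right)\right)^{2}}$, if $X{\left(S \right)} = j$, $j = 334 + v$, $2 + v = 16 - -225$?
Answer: $- \frac{22786027821890}{21373854759361} \approx -1.0661$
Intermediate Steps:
$v = 239$ ($v = -2 + \left(16 - -225\right) = -2 + \left(16 + 225\right) = -2 + 241 = 239$)
$j = 573$ ($j = 334 + 239 = 573$)
$X{\left(S \right)} = 573$
$- \frac{1229962}{1153734} + \frac{X{\left(-1380 \right)}}{\left(-878 + \left(-365 + 204\right) \left(528 - 337\right)\right)^{2}} = - \frac{1229962}{1153734} + \frac{573}{\left(-878 + \left(-365 + 204\right) \left(528 - 337\right)\right)^{2}} = \left(-1229962\right) \frac{1}{1153734} + \frac{573}{\left(-878 - 30751\right)^{2}} = - \frac{614981}{576867} + \frac{573}{\left(-878 - 30751\right)^{2}} = - \frac{614981}{576867} + \frac{573}{\left(-31629\right)^{2}} = - \frac{614981}{576867} + \frac{573}{1000393641} = - \frac{614981}{576867} + 573 \cdot \frac{1}{1000393641} = - \frac{614981}{576867} + \frac{191}{333464547} = - \frac{22786027821890}{21373854759361}$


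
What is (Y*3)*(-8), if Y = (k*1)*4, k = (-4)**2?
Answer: -1536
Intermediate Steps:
k = 16
Y = 64 (Y = (16*1)*4 = 16*4 = 64)
(Y*3)*(-8) = (64*3)*(-8) = 192*(-8) = -1536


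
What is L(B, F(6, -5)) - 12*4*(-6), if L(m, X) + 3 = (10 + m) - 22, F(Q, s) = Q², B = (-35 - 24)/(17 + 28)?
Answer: 12226/45 ≈ 271.69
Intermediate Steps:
B = -59/45 ≈ -1.3111
L(m, X) = -15 + m (L(m, X) = -3 + ((10 + m) - 22) = -3 + (-12 + m) = -15 + m)
L(B, F(6, -5)) - 12*4*(-6) = (-15 - 59/45) - 12*4*(-6) = -734/45 - 48*(-6) = -734/45 - 1*(-288) = -734/45 + 288 = 12226/45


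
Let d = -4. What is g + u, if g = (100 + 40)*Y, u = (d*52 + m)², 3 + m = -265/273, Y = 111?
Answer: 4506886084/74529 ≈ 60472.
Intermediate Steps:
m = -1084/273 (m = -3 - 265/273 = -1084/273 ≈ -3.9707)
u = 3348705424/74529 (u = (-4*52 - 1084/273)² = (-208 - 1084/273)² = (-57868/273)² = 3348705424/74529 ≈ 44932.)
g = 15540 (g = (100 + 40)*111 = 140*111 = 15540)
g + u = 15540 + 3348705424/74529 = 4506886084/74529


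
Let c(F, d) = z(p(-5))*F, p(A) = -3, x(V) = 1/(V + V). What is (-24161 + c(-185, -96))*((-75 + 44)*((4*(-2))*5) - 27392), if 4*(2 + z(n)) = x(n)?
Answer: 1865941931/3 ≈ 6.2198e+8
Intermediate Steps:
x(V) = 1/(2*V)
z(n) = -2 + 1/(8*n) (z(n) = -2 + (1/(2*n))/4 = -2 + 1/(8*n))
c(F, d) = -49*F/24 (c(F, d) = (-2 + (⅛)/(-3))*F = (-2 + (⅛)*(-⅓))*F = (-2 - 1/24)*F = -49*F/24)
(-24161 + c(-185, -96))*((-75 + 44)*((4*(-2))*5) - 27392) = (-24161 - 49/24*(-185))*((-75 + 44)*((4*(-2))*5) - 27392) = (-24161 + 9065/24)*(-(-248)*5 - 27392) = -570799*(-31*(-40) - 27392)/24 = -570799*(1240 - 27392)/24 = -570799/24*(-26152) = 1865941931/3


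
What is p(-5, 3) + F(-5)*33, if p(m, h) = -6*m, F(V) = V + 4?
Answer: -3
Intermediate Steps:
F(V) = 4 + V
p(-5, 3) + F(-5)*33 = -6*(-5) + (4 - 5)*33 = 30 - 1*33 = 30 - 33 = -3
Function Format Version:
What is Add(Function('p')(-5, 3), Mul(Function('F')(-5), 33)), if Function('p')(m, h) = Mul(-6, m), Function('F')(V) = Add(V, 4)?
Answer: -3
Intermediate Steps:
Function('F')(V) = Add(4, V)
Add(Function('p')(-5, 3), Mul(Function('F')(-5), 33)) = Add(Mul(-6, -5), Mul(Add(4, -5), 33)) = Add(30, Mul(-1, 33)) = Add(30, -33) = -3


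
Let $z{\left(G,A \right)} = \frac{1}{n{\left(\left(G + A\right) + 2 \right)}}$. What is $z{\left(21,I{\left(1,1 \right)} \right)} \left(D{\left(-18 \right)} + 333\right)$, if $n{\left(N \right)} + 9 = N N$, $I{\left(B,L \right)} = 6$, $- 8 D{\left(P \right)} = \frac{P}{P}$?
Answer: $\frac{2663}{6656} \approx 0.40009$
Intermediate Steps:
$D{\left(P \right)} = - \frac{1}{8}$ ($D{\left(P \right)} = - \frac{P \frac{1}{P}}{8} = \left(- \frac{1}{8}\right) 1 = - \frac{1}{8}$)
$n{\left(N \right)} = -9 + N^{2}$ ($n{\left(N \right)} = -9 + N N = -9 + N^{2}$)
$z{\left(G,A \right)} = \frac{1}{-9 + \left(2 + A + G\right)^{2}}$ ($z{\left(G,A \right)} = \frac{1}{-9 + \left(\left(G + A\right) + 2\right)^{2}} = \frac{1}{-9 + \left(\left(A + G\right) + 2\right)^{2}} = \frac{1}{-9 + \left(2 + A + G\right)^{2}}$)
$z{\left(21,I{\left(1,1 \right)} \right)} \left(D{\left(-18 \right)} + 333\right) = \frac{- \frac{1}{8} + 333}{-9 + \left(2 + 6 + 21\right)^{2}} = \frac{1}{-9 + 29^{2}} \cdot \frac{2663}{8} = \frac{1}{-9 + 841} \cdot \frac{2663}{8} = \frac{1}{832} \cdot \frac{2663}{8} = \frac{2663}{6656}$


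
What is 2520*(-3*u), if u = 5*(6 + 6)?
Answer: -453600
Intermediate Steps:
u = 60 (u = 5*12 = 60)
2520*(-3*u) = 2520*(-3*60) = 2520*(-180) = -453600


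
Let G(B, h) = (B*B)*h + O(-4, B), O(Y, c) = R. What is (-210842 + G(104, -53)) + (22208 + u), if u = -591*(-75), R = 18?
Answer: -717539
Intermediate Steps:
O(Y, c) = 18
G(B, h) = 18 + h*B² (G(B, h) = (B*B)*h + 18 = B²*h + 18 = h*B² + 18 = 18 + h*B²)
u = 44325
(-210842 + G(104, -53)) + (22208 + u) = (-210842 + (18 - 53*104²)) + (22208 + 44325) = (-210842 + (18 - 53*10816)) + 66533 = (-210842 + (18 - 573248)) + 66533 = (-210842 - 573230) + 66533 = -784072 + 66533 = -717539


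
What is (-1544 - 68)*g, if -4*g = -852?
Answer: -343356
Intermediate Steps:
g = 213 (g = -¼*(-852) = 213)
(-1544 - 68)*g = (-1544 - 68)*213 = -1612*213 = -343356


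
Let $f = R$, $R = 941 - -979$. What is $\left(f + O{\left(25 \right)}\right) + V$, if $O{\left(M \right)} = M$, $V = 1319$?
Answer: $3264$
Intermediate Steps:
$R = 1920$ ($R = 941 + 979 = 1920$)
$f = 1920$
$\left(f + O{\left(25 \right)}\right) + V = \left(1920 + 25\right) + 1319 = 1945 + 1319 = 3264$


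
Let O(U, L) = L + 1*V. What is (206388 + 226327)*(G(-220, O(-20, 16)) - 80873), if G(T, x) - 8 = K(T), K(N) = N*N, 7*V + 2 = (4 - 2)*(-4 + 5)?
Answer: -14048092475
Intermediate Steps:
V = 0 (V = -2/7 + ((4 - 2)*(-4 + 5))/7 = -2/7 + (2*1)/7 = -2/7 + (⅐)*2 = -2/7 + 2/7 = 0)
K(N) = N²
O(U, L) = L (O(U, L) = L + 1*0 = L + 0 = L)
G(T, x) = 8 + T²
(206388 + 226327)*(G(-220, O(-20, 16)) - 80873) = (206388 + 226327)*((8 + (-220)²) - 80873) = 432715*((8 + 48400) - 80873) = 432715*(48408 - 80873) = 432715*(-32465) = -14048092475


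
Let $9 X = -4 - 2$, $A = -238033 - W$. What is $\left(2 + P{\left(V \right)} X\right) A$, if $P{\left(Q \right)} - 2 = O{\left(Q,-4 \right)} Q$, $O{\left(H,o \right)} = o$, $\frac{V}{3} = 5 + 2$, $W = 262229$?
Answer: $-28348180$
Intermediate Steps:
$V = 21$ ($V = 3 \left(5 + 2\right) = 3 \cdot 7 = 21$)
$A = -500262$ ($A = -238033 - 262229 = -500262$)
$X = - \frac{2}{3}$ ($X = \frac{-4 - 2}{9} = \frac{1}{9} \left(-6\right) = - \frac{2}{3} \approx -0.66667$)
$P{\left(Q \right)} = 2 - 4 Q$
$\left(2 + P{\left(V \right)} X\right) A = \left(2 + \left(2 - 84\right) \left(- \frac{2}{3}\right)\right) \left(-500262\right) = \left(2 - - \frac{164}{3}\right) \left(-500262\right) = \left(2 + \frac{164}{3}\right) \left(-500262\right) = \frac{170}{3} \left(-500262\right) = -28348180$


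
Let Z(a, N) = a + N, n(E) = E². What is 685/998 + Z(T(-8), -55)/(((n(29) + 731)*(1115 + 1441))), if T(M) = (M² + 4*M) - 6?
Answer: 1376161489/2004997968 ≈ 0.68637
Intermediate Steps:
T(M) = -6 + M² + 4*M
Z(a, N) = N + a
685/998 + Z(T(-8), -55)/(((n(29) + 731)*(1115 + 1441))) = 685/998 + (-55 + (-6 + (-8)² + 4*(-8)))/(((29² + 731)*(1115 + 1441))) = 685*(1/998) + (-55 + (-6 + 64 - 32))/(((841 + 731)*2556)) = 685/998 + (-55 + 26)/((1572*2556)) = 685/998 - 29/4018032 = 1376161489/2004997968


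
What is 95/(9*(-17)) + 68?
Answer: 10309/153 ≈ 67.379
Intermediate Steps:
95/(9*(-17)) + 68 = 95/(-153) + 68 = -1/153*95 + 68 = -95/153 + 68 = 10309/153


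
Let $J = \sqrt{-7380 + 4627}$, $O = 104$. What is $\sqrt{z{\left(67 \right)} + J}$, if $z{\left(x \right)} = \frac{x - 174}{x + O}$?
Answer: $\frac{\sqrt{-2033 + 3249 i \sqrt{2753}}}{57} \approx 5.0915 + 5.1526 i$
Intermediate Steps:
$z{\left(x \right)} = \frac{-174 + x}{104 + x}$ ($z{\left(x \right)} = \frac{x - 174}{x + 104} = \frac{-174 + x}{104 + x}$)
$J = i \sqrt{2753}$ ($J = \sqrt{-2753} = i \sqrt{2753} \approx 52.469 i$)
$\sqrt{z{\left(67 \right)} + J} = \sqrt{\frac{-174 + 67}{104 + 67} + i \sqrt{2753}} = \sqrt{\frac{1}{171} \left(-107\right) + i \sqrt{2753}} = \sqrt{- \frac{107}{171} + i \sqrt{2753}}$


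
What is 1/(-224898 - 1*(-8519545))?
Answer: 1/8294647 ≈ 1.2056e-7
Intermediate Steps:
1/(-224898 - 1*(-8519545)) = 1/(-224898 + 8519545) = 1/8294647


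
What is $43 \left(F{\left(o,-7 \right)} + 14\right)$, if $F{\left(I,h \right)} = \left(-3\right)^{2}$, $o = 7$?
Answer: $989$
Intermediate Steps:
$F{\left(I,h \right)} = 9$
$43 \left(F{\left(o,-7 \right)} + 14\right) = 43 \left(9 + 14\right) = 43 \cdot 23 = 989$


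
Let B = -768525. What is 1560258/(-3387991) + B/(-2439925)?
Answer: -48126268695/330657757627 ≈ -0.14555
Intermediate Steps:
1560258/(-3387991) + B/(-2439925) = 1560258/(-3387991) - 768525/(-2439925) = 1560258*(-1/3387991) - 768525*(-1/2439925) = -1560258/3387991 + 30741/97597 = -48126268695/330657757627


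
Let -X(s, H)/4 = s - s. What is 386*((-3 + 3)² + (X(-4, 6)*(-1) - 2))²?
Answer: 1544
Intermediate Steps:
X(s, H) = 0 (X(s, H) = -4*(s - s) = -4*0 = 0)
386*((-3 + 3)² + (X(-4, 6)*(-1) - 2))² = 386*((-3 + 3)² + (0*(-1) - 2))² = 386*(0² + (0 - 2))² = 386*(0 - 2)² = 386*(-2)² = 386*4 = 1544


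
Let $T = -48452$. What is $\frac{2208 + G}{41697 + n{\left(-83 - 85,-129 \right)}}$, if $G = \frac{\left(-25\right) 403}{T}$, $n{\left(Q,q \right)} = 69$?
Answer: $\frac{106992091}{2023646232} \approx 0.052871$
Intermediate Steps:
$G = \frac{10075}{48452}$ ($G = \frac{\left(-25\right) 403}{-48452} = \left(-10075\right) \left(- \frac{1}{48452}\right) = \frac{10075}{48452} \approx 0.20794$)
$\frac{2208 + G}{41697 + n{\left(-83 - 85,-129 \right)}} = \frac{2208 + \frac{10075}{48452}}{41697 + 69} = \frac{106992091}{48452 \cdot 41766} = \frac{106992091}{48452} \cdot \frac{1}{41766} = \frac{106992091}{2023646232}$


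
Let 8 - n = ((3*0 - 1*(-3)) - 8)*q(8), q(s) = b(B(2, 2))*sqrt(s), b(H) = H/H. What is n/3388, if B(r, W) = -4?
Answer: 2/847 + 5*sqrt(2)/1694 ≈ 0.0065355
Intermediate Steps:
b(H) = 1
q(s) = sqrt(s) (q(s) = 1*sqrt(s) = sqrt(s))
n = 8 + 10*sqrt(2) (n = 8 - ((3*0 - 1*(-3)) - 8)*sqrt(8) = 8 - ((0 + 3) - 8)*2*sqrt(2) = 8 - (3 - 8)*2*sqrt(2) = 8 - (-5)*2*sqrt(2) = 8 - (-10)*sqrt(2) = 8 + 10*sqrt(2) ≈ 22.142)
n/3388 = (8 + 10*sqrt(2))/3388 = (8 + 10*sqrt(2))*(1/3388) = 2/847 + 5*sqrt(2)/1694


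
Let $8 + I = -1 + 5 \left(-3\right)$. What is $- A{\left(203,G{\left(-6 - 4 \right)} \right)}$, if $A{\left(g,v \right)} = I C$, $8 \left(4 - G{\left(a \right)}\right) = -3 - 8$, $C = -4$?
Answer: $-96$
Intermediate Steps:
$I = -24$ ($I = -8 + \left(-1 + 5 \left(-3\right)\right) = -8 - 16 = -24$)
$G{\left(a \right)} = \frac{43}{8}$ ($G{\left(a \right)} = 4 - \frac{-3 - 8}{8} = 4 - - \frac{11}{8} = 4 + \frac{11}{8} = \frac{43}{8}$)
$A{\left(g,v \right)} = 96$ ($A{\left(g,v \right)} = \left(-24\right) \left(-4\right) = 96$)
$- A{\left(203,G{\left(-6 - 4 \right)} \right)} = \left(-1\right) 96 = -96$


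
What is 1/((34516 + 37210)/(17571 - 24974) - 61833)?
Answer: -7403/457821425 ≈ -1.6170e-5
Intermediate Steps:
1/((34516 + 37210)/(17571 - 24974) - 61833) = 1/(71726/(-7403) - 61833) = 1/(71726*(-1/7403) - 61833) = 1/(-71726/7403 - 61833) = 1/(-457821425/7403) = -7403/457821425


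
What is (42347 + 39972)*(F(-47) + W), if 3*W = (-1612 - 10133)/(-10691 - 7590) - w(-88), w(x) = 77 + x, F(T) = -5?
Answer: -5052657901/54843 ≈ -92130.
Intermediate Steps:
W = 212836/54843 (W = ((-1612 - 10133)/(-10691 - 7590) - (77 - 88))/3 = (-11745/(-18281) - 1*(-11))/3 = (-11745*(-1/18281) + 11)/3 = (11745/18281 + 11)/3 = (⅓)*(212836/18281) = 212836/54843 ≈ 3.8808)
(42347 + 39972)*(F(-47) + W) = (42347 + 39972)*(-5 + 212836/54843) = 82319*(-61379/54843) = -5052657901/54843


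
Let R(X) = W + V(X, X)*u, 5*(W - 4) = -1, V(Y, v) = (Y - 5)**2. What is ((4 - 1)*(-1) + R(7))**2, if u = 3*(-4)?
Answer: 55696/25 ≈ 2227.8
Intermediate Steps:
V(Y, v) = (-5 + Y)**2
u = -12
W = 19/5 (W = 4 + (1/5)*(-1) = 4 - 1/5 = 19/5 ≈ 3.8000)
R(X) = 19/5 - 12*(-5 + X)**2 (R(X) = 19/5 + (-5 + X)**2*(-12) = 19/5 - 12*(-5 + X)**2)
((4 - 1)*(-1) + R(7))**2 = ((4 - 1)*(-1) + (19/5 - 12*(-5 + 7)**2))**2 = (3*(-1) + (19/5 - 12*2**2))**2 = (-3 + (19/5 - 12*4))**2 = (-3 + (19/5 - 48))**2 = (-3 - 221/5)**2 = (-236/5)**2 = 55696/25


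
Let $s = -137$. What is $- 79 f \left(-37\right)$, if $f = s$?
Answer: $-400451$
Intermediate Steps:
$f = -137$
$- 79 f \left(-37\right) = \left(-79\right) \left(-137\right) \left(-37\right) = 10823 \left(-37\right) = -400451$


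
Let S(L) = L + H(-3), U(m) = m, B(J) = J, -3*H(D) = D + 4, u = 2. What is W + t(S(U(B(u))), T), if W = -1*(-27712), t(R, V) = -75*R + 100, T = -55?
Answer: 27687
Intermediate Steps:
H(D) = -4/3 - D/3 (H(D) = -(D + 4)/3 = -(4 + D)/3 = -4/3 - D/3)
S(L) = -1/3 + L (S(L) = L + (-4/3 - 1/3*(-3)) = L + (-4/3 + 1) = L - 1/3 = -1/3 + L)
t(R, V) = 100 - 75*R
W = 27712
W + t(S(U(B(u))), T) = 27712 + (100 - 75*(-1/3 + 2)) = 27712 + (100 - 75*5/3) = 27712 + (100 - 125) = 27712 - 25 = 27687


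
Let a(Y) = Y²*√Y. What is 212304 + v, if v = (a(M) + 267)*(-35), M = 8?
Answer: 202959 - 4480*√2 ≈ 1.9662e+5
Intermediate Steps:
a(Y) = Y^(5/2)
v = -9345 - 4480*√2 (v = (8^(5/2) + 267)*(-35) = (128*√2 + 267)*(-35) = (267 + 128*√2)*(-35) = -9345 - 4480*√2 ≈ -15681.)
212304 + v = 212304 + (-9345 - 4480*√2) = 202959 - 4480*√2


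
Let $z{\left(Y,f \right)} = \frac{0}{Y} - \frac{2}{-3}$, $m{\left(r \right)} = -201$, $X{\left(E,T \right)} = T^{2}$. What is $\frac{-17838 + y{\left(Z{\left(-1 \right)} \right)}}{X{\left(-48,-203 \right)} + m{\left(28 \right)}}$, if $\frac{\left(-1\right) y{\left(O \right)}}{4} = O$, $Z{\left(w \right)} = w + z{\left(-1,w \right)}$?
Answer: $- \frac{26755}{61512} \approx -0.43496$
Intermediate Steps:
$z{\left(Y,f \right)} = \frac{2}{3}$ ($z{\left(Y,f \right)} = 0 - - \frac{2}{3} = 0 + \frac{2}{3} = \frac{2}{3}$)
$Z{\left(w \right)} = \frac{2}{3} + w$ ($Z{\left(w \right)} = w + \frac{2}{3} = \frac{2}{3} + w$)
$y{\left(O \right)} = - 4 O$
$\frac{-17838 + y{\left(Z{\left(-1 \right)} \right)}}{X{\left(-48,-203 \right)} + m{\left(28 \right)}} = \frac{-17838 - 4 \left(\frac{2}{3} - 1\right)}{\left(-203\right)^{2} - 201} = \frac{-17838 - - \frac{4}{3}}{41209 - 201} = \frac{-17838 + \frac{4}{3}}{41008} = \left(- \frac{53510}{3}\right) \frac{1}{41008} = - \frac{26755}{61512}$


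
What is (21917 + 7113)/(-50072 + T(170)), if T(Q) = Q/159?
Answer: -2307885/3980639 ≈ -0.57978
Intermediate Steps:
T(Q) = Q/159 (T(Q) = Q*(1/159) = Q/159)
(21917 + 7113)/(-50072 + T(170)) = (21917 + 7113)/(-50072 + (1/159)*170) = 29030/(-50072 + 170/159) = 29030/(-7961278/159) = 29030*(-159/7961278) = -2307885/3980639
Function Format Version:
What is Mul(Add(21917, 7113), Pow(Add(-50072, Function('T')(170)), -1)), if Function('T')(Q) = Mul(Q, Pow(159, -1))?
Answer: Rational(-2307885, 3980639) ≈ -0.57978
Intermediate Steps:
Function('T')(Q) = Mul(Rational(1, 159), Q) (Function('T')(Q) = Mul(Q, Rational(1, 159)) = Mul(Rational(1, 159), Q))
Mul(Add(21917, 7113), Pow(Add(-50072, Function('T')(170)), -1)) = Mul(Add(21917, 7113), Pow(Add(-50072, Mul(Rational(1, 159), 170)), -1)) = Mul(29030, Pow(Add(-50072, Rational(170, 159)), -1)) = Mul(29030, Pow(Rational(-7961278, 159), -1)) = Mul(29030, Rational(-159, 7961278)) = Rational(-2307885, 3980639)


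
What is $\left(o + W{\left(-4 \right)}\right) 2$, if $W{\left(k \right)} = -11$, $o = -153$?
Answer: $-328$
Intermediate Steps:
$\left(o + W{\left(-4 \right)}\right) 2 = \left(-153 - 11\right) 2 = \left(-164\right) 2 = -328$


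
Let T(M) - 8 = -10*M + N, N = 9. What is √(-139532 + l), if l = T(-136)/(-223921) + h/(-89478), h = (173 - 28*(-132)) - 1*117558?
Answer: I*√6223713047023286919015246/6678667746 ≈ 373.54*I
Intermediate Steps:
T(M) = 17 - 10*M (T(M) = 8 + (-10*M + 9) = 8 + (9 - 10*M) = 17 - 10*M)
h = -113689 (h = (173 + 3696) - 117558 = 3869 - 117558 = -113689)
l = 25334143363/20036003238 (l = (17 - 10*(-136))/(-223921) - 113689/(-89478) = (17 + 1360)*(-1/223921) - 113689*(-1/89478) = 1377*(-1/223921) + 113689/89478 = -1377/223921 + 113689/89478 = 25334143363/20036003238 ≈ 1.2644)
√(-139532 + l) = √(-139532 + 25334143363/20036003238) = √(-2795638269661253/20036003238) = I*√6223713047023286919015246/6678667746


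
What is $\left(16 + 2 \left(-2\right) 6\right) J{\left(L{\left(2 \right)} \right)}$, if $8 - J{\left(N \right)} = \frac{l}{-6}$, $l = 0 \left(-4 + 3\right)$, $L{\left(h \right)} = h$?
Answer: $-64$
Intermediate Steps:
$l = 0$ ($l = 0 \left(-1\right) = 0$)
$J{\left(N \right)} = 8$ ($J{\left(N \right)} = 8 - \frac{0}{-6} = 8 - 0 \left(- \frac{1}{6}\right) = 8 - 0 = 8 + 0 = 8$)
$\left(16 + 2 \left(-2\right) 6\right) J{\left(L{\left(2 \right)} \right)} = \left(16 + 2 \left(-2\right) 6\right) 8 = \left(16 - 24\right) 8 = \left(-8\right) 8 = -64$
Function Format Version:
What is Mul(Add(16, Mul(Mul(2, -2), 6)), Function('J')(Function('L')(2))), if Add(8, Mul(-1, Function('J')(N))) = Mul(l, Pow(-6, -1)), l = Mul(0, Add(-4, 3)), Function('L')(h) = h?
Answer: -64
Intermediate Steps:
l = 0 (l = Mul(0, -1) = 0)
Function('J')(N) = 8 (Function('J')(N) = Add(8, Mul(-1, Mul(0, Pow(-6, -1)))) = Add(8, Mul(-1, Mul(0, Rational(-1, 6)))) = Add(8, Mul(-1, 0)) = Add(8, 0) = 8)
Mul(Add(16, Mul(Mul(2, -2), 6)), Function('J')(Function('L')(2))) = Mul(Add(16, Mul(Mul(2, -2), 6)), 8) = Mul(Add(16, Mul(-4, 6)), 8) = Mul(Add(16, -24), 8) = Mul(-8, 8) = -64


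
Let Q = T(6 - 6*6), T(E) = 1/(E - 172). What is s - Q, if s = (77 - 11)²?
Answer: 879913/202 ≈ 4356.0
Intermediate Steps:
T(E) = 1/(-172 + E)
Q = -1/202 (Q = 1/(-172 + (6 - 6*6)) = 1/(-172 + (6 - 36)) = 1/(-172 - 30) = 1/(-202) = -1/202 ≈ -0.0049505)
s = 4356 (s = 66² = 4356)
s - Q = 4356 - 1*(-1/202) = 4356 + 1/202 = 879913/202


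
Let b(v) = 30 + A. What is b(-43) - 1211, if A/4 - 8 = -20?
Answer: -1229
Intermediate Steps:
A = -48 (A = 32 + 4*(-20) = 32 - 80 = -48)
b(v) = -18 (b(v) = 30 - 48 = -18)
b(-43) - 1211 = -18 - 1211 = -1229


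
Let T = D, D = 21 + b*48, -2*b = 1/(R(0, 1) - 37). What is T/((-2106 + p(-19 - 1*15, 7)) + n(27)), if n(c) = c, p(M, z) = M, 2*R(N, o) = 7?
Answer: -1455/141571 ≈ -0.010278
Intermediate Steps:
R(N, o) = 7/2 (R(N, o) = (½)*7 = 7/2)
b = 1/67 (b = -1/(2*(7/2 - 37)) = -1/(2*(-67/2)) = -½*(-2/67) = 1/67 ≈ 0.014925)
D = 1455/67 (D = 21 + (1/67)*48 = 21 + 48/67 = 1455/67 ≈ 21.716)
T = 1455/67 ≈ 21.716
T/((-2106 + p(-19 - 1*15, 7)) + n(27)) = 1455/(67*((-2106 + (-19 - 1*15)) + 27)) = 1455/(67*((-2106 + (-19 - 15)) + 27)) = 1455/(67*((-2106 - 34) + 27)) = 1455/(67*(-2140 + 27)) = (1455/67)/(-2113) = (1455/67)*(-1/2113) = -1455/141571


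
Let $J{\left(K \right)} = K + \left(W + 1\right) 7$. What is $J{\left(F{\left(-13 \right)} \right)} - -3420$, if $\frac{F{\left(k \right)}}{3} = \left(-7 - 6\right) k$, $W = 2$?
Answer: $3948$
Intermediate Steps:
$F{\left(k \right)} = - 39 k$ ($F{\left(k \right)} = 3 \left(-7 - 6\right) k = 3 \left(- 13 k\right) = - 39 k$)
$J{\left(K \right)} = 21 + K$ ($J{\left(K \right)} = K + \left(2 + 1\right) 7 = K + 3 \cdot 7 = K + 21 = 21 + K$)
$J{\left(F{\left(-13 \right)} \right)} - -3420 = \left(21 - -507\right) - -3420 = \left(21 + 507\right) + 3420 = 528 + 3420 = 3948$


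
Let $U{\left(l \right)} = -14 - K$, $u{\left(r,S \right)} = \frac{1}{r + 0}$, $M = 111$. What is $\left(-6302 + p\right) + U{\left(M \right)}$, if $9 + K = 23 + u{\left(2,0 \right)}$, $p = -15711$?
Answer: $- \frac{44083}{2} \approx -22042.0$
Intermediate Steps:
$u{\left(r,S \right)} = \frac{1}{r}$
$K = \frac{29}{2}$ ($K = -9 + \left(23 + \frac{1}{2}\right) = -9 + \frac{47}{2} = \frac{29}{2} \approx 14.5$)
$U{\left(l \right)} = - \frac{57}{2}$ ($U{\left(l \right)} = -14 - \frac{29}{2} = - \frac{57}{2}$)
$\left(-6302 + p\right) + U{\left(M \right)} = \left(-6302 - 15711\right) - \frac{57}{2} = -22013 - \frac{57}{2} = - \frac{44083}{2}$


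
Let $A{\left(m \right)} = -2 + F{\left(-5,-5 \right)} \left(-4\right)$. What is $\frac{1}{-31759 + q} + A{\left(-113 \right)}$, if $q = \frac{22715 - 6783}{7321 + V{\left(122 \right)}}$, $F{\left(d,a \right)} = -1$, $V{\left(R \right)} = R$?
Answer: $\frac{472725167}{236366305} \approx 2.0$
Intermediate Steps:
$A{\left(m \right)} = 2$ ($A{\left(m \right)} = -2 - -4 = -2 + 4 = 2$)
$q = \frac{15932}{7443}$ ($q = \frac{22715 - 6783}{7321 + 122} = \frac{15932}{7443} \approx 2.1405$)
$\frac{1}{-31759 + q} + A{\left(-113 \right)} = \frac{1}{-31759 + \frac{15932}{7443}} + 2 = \frac{1}{- \frac{236366305}{7443}} + 2 = - \frac{7443}{236366305} + 2 = \frac{472725167}{236366305}$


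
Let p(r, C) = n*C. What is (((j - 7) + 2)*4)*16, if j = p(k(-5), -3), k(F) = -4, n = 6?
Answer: -1472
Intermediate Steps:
p(r, C) = 6*C
j = -18 (j = 6*(-3) = -18)
(((j - 7) + 2)*4)*16 = (((-18 - 7) + 2)*4)*16 = ((-25 + 2)*4)*16 = -23*4*16 = -92*16 = -1472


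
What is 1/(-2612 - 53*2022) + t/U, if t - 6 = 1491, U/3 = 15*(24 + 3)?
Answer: 179261731/145493010 ≈ 1.2321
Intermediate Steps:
U = 1215 (U = 3*(15*(24 + 3)) = 3*(15*27) = 3*405 = 1215)
t = 1497 (t = 6 + 1491 = 1497)
1/(-2612 - 53*2022) + t/U = 1/(-2612 - 53*2022) + 1497/1215 = (1/2022)/(-2665) + 1497*(1/1215) = -1/2665*1/2022 + 499/405 = -1/5388630 + 499/405 = 179261731/145493010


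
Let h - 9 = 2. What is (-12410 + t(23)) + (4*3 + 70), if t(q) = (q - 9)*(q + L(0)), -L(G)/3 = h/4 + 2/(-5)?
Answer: -121047/10 ≈ -12105.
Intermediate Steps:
h = 11 (h = 9 + 2 = 11)
L(G) = -141/20 (L(G) = -3*(11/4 + 2/(-5)) = -3*(11*(1/4) + 2*(-1/5)) = -3*(11/4 - 2/5) = -3*47/20 = -141/20)
t(q) = (-9 + q)*(-141/20 + q) (t(q) = (q - 9)*(q - 141/20) = (-9 + q)*(-141/20 + q))
(-12410 + t(23)) + (4*3 + 70) = (-12410 + (1269/20 + 23**2 - 321/20*23)) + (4*3 + 70) = (-12410 + (1269/20 + 529 - 7383/20)) + (12 + 70) = (-12410 + 2233/10) + 82 = -121867/10 + 82 = -121047/10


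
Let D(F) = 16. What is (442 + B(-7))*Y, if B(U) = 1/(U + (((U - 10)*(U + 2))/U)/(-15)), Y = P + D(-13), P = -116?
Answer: -574390/13 ≈ -44184.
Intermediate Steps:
Y = -100 (Y = -116 + 16 = -100)
B(U) = 1/(U - (-10 + U)*(2 + U)/(15*U)) (B(U) = 1/(U + (((-10 + U)*(2 + U))/U)*(-1/15)) = 1/(U + ((-10 + U)*(2 + U)/U)*(-1/15)) = 1/(U - (-10 + U)*(2 + U)/(15*U)))
(442 + B(-7))*Y = (442 + (15/2)*(-7)/(10 + 4*(-7) + 7*(-7)²))*(-100) = (442 + (15/2)*(-7)/(10 - 28 + 7*49))*(-100) = (442 + (15/2)*(-7)/(10 - 28 + 343))*(-100) = (442 + (15/2)*(-7)/325)*(-100) = (442 + (15/2)*(-7)*(1/325))*(-100) = (442 - 21/130)*(-100) = (57439/130)*(-100) = -574390/13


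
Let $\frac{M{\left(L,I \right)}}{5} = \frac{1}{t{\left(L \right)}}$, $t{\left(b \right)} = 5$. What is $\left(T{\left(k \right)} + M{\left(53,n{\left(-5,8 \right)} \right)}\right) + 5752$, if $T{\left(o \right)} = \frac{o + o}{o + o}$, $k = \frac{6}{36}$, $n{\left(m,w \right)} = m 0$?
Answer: $5754$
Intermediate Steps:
$n{\left(m,w \right)} = 0$
$M{\left(L,I \right)} = 1$ ($M{\left(L,I \right)} = \frac{5}{5} = 5 \cdot \frac{1}{5} = 1$)
$k = \frac{1}{6}$ ($k = 6 \cdot \frac{1}{36} = \frac{1}{6} \approx 0.16667$)
$T{\left(o \right)} = 1$ ($T{\left(o \right)} = \frac{2 o}{2 o} = 2 o \frac{1}{2 o} = 1$)
$\left(T{\left(k \right)} + M{\left(53,n{\left(-5,8 \right)} \right)}\right) + 5752 = \left(1 + 1\right) + 5752 = 2 + 5752 = 5754$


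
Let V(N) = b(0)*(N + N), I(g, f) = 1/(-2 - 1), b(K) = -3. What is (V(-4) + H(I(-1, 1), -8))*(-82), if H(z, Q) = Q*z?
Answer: -6560/3 ≈ -2186.7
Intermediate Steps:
I(g, f) = -1/3 (I(g, f) = 1/(-3) = -1/3)
V(N) = -6*N (V(N) = -3*(N + N) = -6*N)
(V(-4) + H(I(-1, 1), -8))*(-82) = (-6*(-4) - 8*(-1/3))*(-82) = (24 + 8/3)*(-82) = (80/3)*(-82) = -6560/3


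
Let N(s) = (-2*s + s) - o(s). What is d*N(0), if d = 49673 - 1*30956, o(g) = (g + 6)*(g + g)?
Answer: 0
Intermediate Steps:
o(g) = 2*g*(6 + g) (o(g) = (6 + g)*(2*g) = 2*g*(6 + g))
d = 18717 (d = 49673 - 30956 = 18717)
N(s) = -s - 2*s*(6 + s) (N(s) = (-2*s + s) - 2*s*(6 + s) = -s - 2*s*(6 + s))
d*N(0) = 18717*(0*(-13 - 2*0)) = 18717*(0*(-13 + 0)) = 18717*(0*(-13)) = 18717*0 = 0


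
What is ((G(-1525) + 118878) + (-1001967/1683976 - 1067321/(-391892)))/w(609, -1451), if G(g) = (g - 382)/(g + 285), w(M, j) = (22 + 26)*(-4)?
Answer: -253342260054509721/409160768007040 ≈ -619.18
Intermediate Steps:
w(M, j) = -192 (w(M, j) = 48*(-4) = -192)
G(g) = (-382 + g)/(285 + g)
((G(-1525) + 118878) + (-1001967/1683976 - 1067321/(-391892)))/w(609, -1451) = (((-382 - 1525)/(285 - 1525) + 118878) + (-1001967/1683976 - 1067321/(-391892)))/(-192) = ((-1907/(-1240) + 118878) + (-1001967*1/1683976 - 1067321*(-1/391892)))*(-1/192) = ((-1/1240*(-1907) + 118878) + (-1001967/1683976 + 1067321/391892))*(-1/192) = ((1907/1240 + 118878) + 351170024183/164984180648)*(-1/192) = (147410627/1240 + 351170024183/164984180648)*(-1/192) = (760026780163529163/6393137000110)*(-1/192) = -253342260054509721/409160768007040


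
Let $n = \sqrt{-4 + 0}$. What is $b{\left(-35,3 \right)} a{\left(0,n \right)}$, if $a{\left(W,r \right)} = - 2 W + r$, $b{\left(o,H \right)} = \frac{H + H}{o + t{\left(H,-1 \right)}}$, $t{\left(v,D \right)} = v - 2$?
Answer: $- \frac{6 i}{17} \approx - 0.35294 i$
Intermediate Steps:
$t{\left(v,D \right)} = -2 + v$
$b{\left(o,H \right)} = \frac{2 H}{-2 + H + o}$ ($b{\left(o,H \right)} = \frac{H + H}{o + \left(-2 + H\right)} = \frac{2 H}{-2 + H + o}$)
$n = 2 i$ ($n = \sqrt{-4} = 2 i \approx 2.0 i$)
$a{\left(W,r \right)} = r - 2 W$
$b{\left(-35,3 \right)} a{\left(0,n \right)} = 2 \cdot 3 \frac{1}{-2 + 3 - 35} \left(2 i - 0\right) = 2 \cdot 3 \frac{1}{-34} \left(2 i + 0\right) = 2 \cdot 3 \left(- \frac{1}{34}\right) 2 i = - \frac{3 \cdot 2 i}{17} = - \frac{6 i}{17}$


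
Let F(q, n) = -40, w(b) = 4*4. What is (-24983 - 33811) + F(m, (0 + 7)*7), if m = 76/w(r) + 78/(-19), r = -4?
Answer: -58834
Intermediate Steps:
w(b) = 16
m = 49/76 (m = 76/16 + 78/(-19) = 76*(1/16) + 78*(-1/19) = 19/4 - 78/19 = 49/76 ≈ 0.64474)
(-24983 - 33811) + F(m, (0 + 7)*7) = (-24983 - 33811) - 40 = -58794 - 40 = -58834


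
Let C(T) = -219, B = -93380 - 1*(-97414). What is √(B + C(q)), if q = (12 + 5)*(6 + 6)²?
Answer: √3815 ≈ 61.766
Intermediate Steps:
q = 2448 (q = 17*12² = 17*144 = 2448)
B = 4034 (B = -93380 + 97414 = 4034)
√(B + C(q)) = √(4034 - 219) = √3815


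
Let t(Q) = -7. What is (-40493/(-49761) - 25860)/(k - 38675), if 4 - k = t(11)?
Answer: 1286778967/1923959304 ≈ 0.66882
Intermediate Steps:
k = 11 (k = 4 - 1*(-7) = 4 + 7 = 11)
(-40493/(-49761) - 25860)/(k - 38675) = (-40493/(-49761) - 25860)/(11 - 38675) = (-40493*(-1/49761) - 25860)/(-38664) = (40493/49761 - 25860)*(-1/38664) = -1286778967/49761*(-1/38664) = 1286778967/1923959304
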